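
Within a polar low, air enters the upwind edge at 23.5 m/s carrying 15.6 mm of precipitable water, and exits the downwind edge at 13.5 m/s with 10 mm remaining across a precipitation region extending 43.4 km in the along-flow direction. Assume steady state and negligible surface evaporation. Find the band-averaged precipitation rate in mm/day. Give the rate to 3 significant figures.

Column moisture flux per unit crosswind length is F = V × PW.
Inflow: F_in = 23.5 × 15.6 = 366.6 mm·m/s
Outflow: F_out = 13.5 × 10 = 135 mm·m/s
Steady-state rate R = (F_in − F_out)/L = (366.6 − 135) / 43400 m = 5.336e-03 mm/s.
R = 5.336e-03 × 3600 × 24 = 461 mm/day.

R ≈ 461 mm/day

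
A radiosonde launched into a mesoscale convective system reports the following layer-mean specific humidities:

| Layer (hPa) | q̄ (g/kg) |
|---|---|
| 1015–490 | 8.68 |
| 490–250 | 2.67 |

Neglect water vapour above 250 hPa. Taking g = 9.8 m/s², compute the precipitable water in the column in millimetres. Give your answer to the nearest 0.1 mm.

PW ≈ 53.0 mm

Precipitable water is the column-integrated vapour mass per unit area: PW = (1/g) Σ q̄ Δp, with q in kg/kg and Δp in Pa (1 kg/m² of water = 1 mm).
Layer 1015–490 hPa: Δp = 525 hPa = 52500 Pa, q̄ = 0.00868 kg/kg → 0.00868 × 52500 / 9.8 = 46.50 mm
Layer 490–250 hPa: Δp = 240 hPa = 24000 Pa, q̄ = 0.00267 kg/kg → 0.00267 × 24000 / 9.8 = 6.54 mm
PW = 46.50 + 6.54 = 53.04 ≈ 53.0 mm.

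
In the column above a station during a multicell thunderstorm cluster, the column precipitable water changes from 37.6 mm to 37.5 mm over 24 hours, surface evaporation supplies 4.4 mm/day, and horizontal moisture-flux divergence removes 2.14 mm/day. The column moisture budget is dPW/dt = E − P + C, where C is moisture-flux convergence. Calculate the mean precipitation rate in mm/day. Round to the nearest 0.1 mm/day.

dPW/dt = (37.5 − 37.6) mm / (24/24 day) = -0.100 mm/day.
P = E + C − dPW/dt = 4.4 + (-2.14) − (-0.100) = 2.4 mm/day.

P ≈ 2.4 mm/day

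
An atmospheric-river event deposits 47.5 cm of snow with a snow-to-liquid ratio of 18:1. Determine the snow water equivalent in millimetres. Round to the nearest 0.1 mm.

SWE ≈ 26.4 mm

SWE = snow depth / ratio = 47.5 cm / 18 = 2.639 cm = 26.4 mm.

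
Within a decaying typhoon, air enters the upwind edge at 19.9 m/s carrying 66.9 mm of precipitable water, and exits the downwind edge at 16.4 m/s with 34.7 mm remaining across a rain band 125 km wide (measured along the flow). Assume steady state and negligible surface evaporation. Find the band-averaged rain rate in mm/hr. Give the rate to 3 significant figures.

Column moisture flux per unit crosswind length is F = V × PW.
Inflow: F_in = 19.9 × 66.9 = 1331.31 mm·m/s
Outflow: F_out = 16.4 × 34.7 = 569.08 mm·m/s
Steady-state rate R = (F_in − F_out)/L = (1331.31 − 569.08) / 125000 m = 6.098e-03 mm/s.
R = 6.098e-03 × 3600 = 22.0 mm/hr.

R ≈ 22.0 mm/hr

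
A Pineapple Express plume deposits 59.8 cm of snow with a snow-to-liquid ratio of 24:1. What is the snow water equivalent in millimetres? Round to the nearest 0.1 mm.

SWE = snow depth / ratio = 59.8 cm / 24 = 2.492 cm = 24.9 mm.

SWE ≈ 24.9 mm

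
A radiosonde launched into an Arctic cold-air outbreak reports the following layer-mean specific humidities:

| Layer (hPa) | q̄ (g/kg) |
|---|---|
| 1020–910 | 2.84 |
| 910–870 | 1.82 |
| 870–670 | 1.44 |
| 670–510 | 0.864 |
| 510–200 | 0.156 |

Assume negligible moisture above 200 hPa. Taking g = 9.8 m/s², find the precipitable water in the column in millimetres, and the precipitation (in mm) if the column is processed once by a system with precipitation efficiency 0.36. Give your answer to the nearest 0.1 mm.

PW ≈ 8.8 mm; precipitation ≈ 3.2 mm

Precipitable water is the column-integrated vapour mass per unit area: PW = (1/g) Σ q̄ Δp, with q in kg/kg and Δp in Pa (1 kg/m² of water = 1 mm).
Layer 1020–910 hPa: Δp = 110 hPa = 11000 Pa, q̄ = 0.00284 kg/kg → 0.00284 × 11000 / 9.8 = 3.19 mm
Layer 910–870 hPa: Δp = 40 hPa = 4000 Pa, q̄ = 0.00182 kg/kg → 0.00182 × 4000 / 9.8 = 0.74 mm
Layer 870–670 hPa: Δp = 200 hPa = 20000 Pa, q̄ = 0.00144 kg/kg → 0.00144 × 20000 / 9.8 = 2.94 mm
Layer 670–510 hPa: Δp = 160 hPa = 16000 Pa, q̄ = 0.000864 kg/kg → 0.000864 × 16000 / 9.8 = 1.41 mm
Layer 510–200 hPa: Δp = 310 hPa = 31000 Pa, q̄ = 0.000156 kg/kg → 0.000156 × 31000 / 9.8 = 0.49 mm
PW = 3.19 + 0.74 + 2.94 + 1.41 + 0.49 = 8.77 ≈ 8.8 mm.
Precipitation = ε × PW = 0.36 × 8.8 = 3.2 mm.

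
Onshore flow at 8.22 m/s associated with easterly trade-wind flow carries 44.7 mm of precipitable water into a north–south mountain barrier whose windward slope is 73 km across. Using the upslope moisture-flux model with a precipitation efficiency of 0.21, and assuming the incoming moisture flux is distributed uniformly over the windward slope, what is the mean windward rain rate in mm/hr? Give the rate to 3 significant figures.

Incoming column moisture flux per unit ridge length: F = V × PW = 8.22 × 44.7 = 367.434 mm·m/s.
Spread over the 73 km slope with efficiency ε = 0.21: R = ε·F/W = 0.21 × 367.434 / 73000 m = 1.057e-03 mm/s.
R = 1.057e-03 × 3600 = 3.81 mm/hr.

R ≈ 3.81 mm/hr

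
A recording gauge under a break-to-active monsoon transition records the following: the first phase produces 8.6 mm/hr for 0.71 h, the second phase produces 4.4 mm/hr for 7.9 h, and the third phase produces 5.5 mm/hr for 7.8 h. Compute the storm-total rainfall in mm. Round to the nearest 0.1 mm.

Total = Σ Rᵢ Δtᵢ = 8.6 × 0.71 + 4.4 × 7.9 + 5.5 × 7.8
      = 6.106 + 34.76 + 42.9 = 83.8 mm.

total ≈ 83.8 mm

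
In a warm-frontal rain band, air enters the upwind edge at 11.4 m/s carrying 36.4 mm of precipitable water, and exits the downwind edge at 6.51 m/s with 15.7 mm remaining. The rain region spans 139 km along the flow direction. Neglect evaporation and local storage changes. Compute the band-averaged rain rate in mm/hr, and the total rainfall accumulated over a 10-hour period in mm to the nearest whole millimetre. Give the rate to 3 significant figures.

R ≈ 8.10 mm/hr; total ≈ 81 mm

Column moisture flux per unit crosswind length is F = V × PW.
Inflow: F_in = 11.4 × 36.4 = 414.96 mm·m/s
Outflow: F_out = 6.51 × 15.7 = 102.207 mm·m/s
Steady-state rate R = (F_in − F_out)/L = (414.96 − 102.207) / 139000 m = 2.250e-03 mm/s.
R = 2.250e-03 × 3600 = 8.10 mm/hr.
Over 10 h: total = 8.10 × 10 = 81 mm.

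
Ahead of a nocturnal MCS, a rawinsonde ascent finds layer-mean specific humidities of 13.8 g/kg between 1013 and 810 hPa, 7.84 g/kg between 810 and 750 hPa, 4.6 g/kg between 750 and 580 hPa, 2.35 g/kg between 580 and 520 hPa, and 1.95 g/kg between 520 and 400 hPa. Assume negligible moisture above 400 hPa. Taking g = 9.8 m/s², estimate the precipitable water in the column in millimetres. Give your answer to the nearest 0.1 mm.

PW ≈ 45.2 mm

Precipitable water is the column-integrated vapour mass per unit area: PW = (1/g) Σ q̄ Δp, with q in kg/kg and Δp in Pa (1 kg/m² of water = 1 mm).
Layer 1013–810 hPa: Δp = 203 hPa = 20300 Pa, q̄ = 0.0138 kg/kg → 0.0138 × 20300 / 9.8 = 28.59 mm
Layer 810–750 hPa: Δp = 60 hPa = 6000 Pa, q̄ = 0.00784 kg/kg → 0.00784 × 6000 / 9.8 = 4.80 mm
Layer 750–580 hPa: Δp = 170 hPa = 17000 Pa, q̄ = 0.0046 kg/kg → 0.0046 × 17000 / 9.8 = 7.98 mm
Layer 580–520 hPa: Δp = 60 hPa = 6000 Pa, q̄ = 0.00235 kg/kg → 0.00235 × 6000 / 9.8 = 1.44 mm
Layer 520–400 hPa: Δp = 120 hPa = 12000 Pa, q̄ = 0.00195 kg/kg → 0.00195 × 12000 / 9.8 = 2.39 mm
PW = 28.59 + 4.80 + 7.98 + 1.44 + 2.39 = 45.20 ≈ 45.2 mm.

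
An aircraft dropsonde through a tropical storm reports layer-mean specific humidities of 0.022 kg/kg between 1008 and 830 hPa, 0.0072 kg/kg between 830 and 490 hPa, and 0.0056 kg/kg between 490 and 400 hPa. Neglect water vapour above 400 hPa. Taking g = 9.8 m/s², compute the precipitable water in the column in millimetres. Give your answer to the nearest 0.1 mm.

PW ≈ 70.1 mm

Precipitable water is the column-integrated vapour mass per unit area: PW = (1/g) Σ q̄ Δp, with q in kg/kg and Δp in Pa (1 kg/m² of water = 1 mm).
Layer 1008–830 hPa: Δp = 178 hPa = 17800 Pa, q̄ = 0.022 kg/kg → 0.022 × 17800 / 9.8 = 39.96 mm
Layer 830–490 hPa: Δp = 340 hPa = 34000 Pa, q̄ = 0.0072 kg/kg → 0.0072 × 34000 / 9.8 = 24.98 mm
Layer 490–400 hPa: Δp = 90 hPa = 9000 Pa, q̄ = 0.0056 kg/kg → 0.0056 × 9000 / 9.8 = 5.14 mm
PW = 39.96 + 24.98 + 5.14 = 70.08 ≈ 70.1 mm.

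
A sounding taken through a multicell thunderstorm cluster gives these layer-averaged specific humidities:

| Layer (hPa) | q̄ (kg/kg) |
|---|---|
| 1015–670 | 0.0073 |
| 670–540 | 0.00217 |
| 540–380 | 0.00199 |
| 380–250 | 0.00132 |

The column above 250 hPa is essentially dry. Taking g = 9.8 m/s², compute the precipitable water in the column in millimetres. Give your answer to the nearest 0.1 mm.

Precipitable water is the column-integrated vapour mass per unit area: PW = (1/g) Σ q̄ Δp, with q in kg/kg and Δp in Pa (1 kg/m² of water = 1 mm).
Layer 1015–670 hPa: Δp = 345 hPa = 34500 Pa, q̄ = 0.0073 kg/kg → 0.0073 × 34500 / 9.8 = 25.70 mm
Layer 670–540 hPa: Δp = 130 hPa = 13000 Pa, q̄ = 0.00217 kg/kg → 0.00217 × 13000 / 9.8 = 2.88 mm
Layer 540–380 hPa: Δp = 160 hPa = 16000 Pa, q̄ = 0.00199 kg/kg → 0.00199 × 16000 / 9.8 = 3.25 mm
Layer 380–250 hPa: Δp = 130 hPa = 13000 Pa, q̄ = 0.00132 kg/kg → 0.00132 × 13000 / 9.8 = 1.75 mm
PW = 25.70 + 2.88 + 3.25 + 1.75 = 33.58 ≈ 33.6 mm.

PW ≈ 33.6 mm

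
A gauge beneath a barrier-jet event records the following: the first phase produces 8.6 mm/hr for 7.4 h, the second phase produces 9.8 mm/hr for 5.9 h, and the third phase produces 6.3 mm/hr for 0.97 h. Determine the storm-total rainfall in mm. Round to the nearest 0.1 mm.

Total = Σ Rᵢ Δtᵢ = 8.6 × 7.4 + 9.8 × 5.9 + 6.3 × 0.97
      = 63.64 + 57.82 + 6.111 = 127.6 mm.

total ≈ 127.6 mm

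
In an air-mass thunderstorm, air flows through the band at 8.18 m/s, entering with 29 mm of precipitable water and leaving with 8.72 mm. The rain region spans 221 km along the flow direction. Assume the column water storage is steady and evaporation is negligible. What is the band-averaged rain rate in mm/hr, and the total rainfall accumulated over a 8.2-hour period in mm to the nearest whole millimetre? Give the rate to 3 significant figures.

R ≈ 2.70 mm/hr; total ≈ 22 mm

Column moisture flux per unit crosswind length is F = V × PW.
Inflow: F_in = 8.18 × 29 = 237.22 mm·m/s
Outflow: F_out = 8.18 × 8.72 = 71.3296 mm·m/s
Steady-state rate R = (F_in − F_out)/L = (237.22 − 71.3296) / 221000 m = 7.506e-04 mm/s.
R = 7.506e-04 × 3600 = 2.70 mm/hr.
Over 8.2 h: total = 2.70 × 8.2 = 22.14 ≈ 22 mm.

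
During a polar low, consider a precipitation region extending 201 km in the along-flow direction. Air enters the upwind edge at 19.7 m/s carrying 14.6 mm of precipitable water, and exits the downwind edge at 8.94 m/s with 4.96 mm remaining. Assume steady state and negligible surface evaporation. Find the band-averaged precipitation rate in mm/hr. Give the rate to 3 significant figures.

R ≈ 4.36 mm/hr

Column moisture flux per unit crosswind length is F = V × PW.
Inflow: F_in = 19.7 × 14.6 = 287.62 mm·m/s
Outflow: F_out = 8.94 × 4.96 = 44.3424 mm·m/s
Steady-state rate R = (F_in − F_out)/L = (287.62 − 44.3424) / 201000 m = 1.210e-03 mm/s.
R = 1.210e-03 × 3600 = 4.36 mm/hr.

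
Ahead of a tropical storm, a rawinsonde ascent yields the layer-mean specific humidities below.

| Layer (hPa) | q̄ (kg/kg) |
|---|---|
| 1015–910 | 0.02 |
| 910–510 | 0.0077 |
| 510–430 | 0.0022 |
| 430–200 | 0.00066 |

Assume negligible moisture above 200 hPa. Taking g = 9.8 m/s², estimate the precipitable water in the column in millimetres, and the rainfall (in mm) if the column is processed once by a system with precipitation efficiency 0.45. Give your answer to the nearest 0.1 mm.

PW ≈ 56.2 mm; rainfall ≈ 25.3 mm

Precipitable water is the column-integrated vapour mass per unit area: PW = (1/g) Σ q̄ Δp, with q in kg/kg and Δp in Pa (1 kg/m² of water = 1 mm).
Layer 1015–910 hPa: Δp = 105 hPa = 10500 Pa, q̄ = 0.02 kg/kg → 0.02 × 10500 / 9.8 = 21.43 mm
Layer 910–510 hPa: Δp = 400 hPa = 40000 Pa, q̄ = 0.0077 kg/kg → 0.0077 × 40000 / 9.8 = 31.43 mm
Layer 510–430 hPa: Δp = 80 hPa = 8000 Pa, q̄ = 0.0022 kg/kg → 0.0022 × 8000 / 9.8 = 1.80 mm
Layer 430–200 hPa: Δp = 230 hPa = 23000 Pa, q̄ = 0.00066 kg/kg → 0.00066 × 23000 / 9.8 = 1.55 mm
PW = 21.43 + 31.43 + 1.80 + 1.55 = 56.21 ≈ 56.2 mm.
Rainfall = ε × PW = 0.45 × 56.2 = 25.3 mm.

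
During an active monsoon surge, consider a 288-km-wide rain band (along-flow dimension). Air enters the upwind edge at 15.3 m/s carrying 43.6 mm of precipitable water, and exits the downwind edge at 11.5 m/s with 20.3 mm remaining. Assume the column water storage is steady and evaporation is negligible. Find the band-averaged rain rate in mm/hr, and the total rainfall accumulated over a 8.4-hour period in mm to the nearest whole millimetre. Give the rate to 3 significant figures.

R ≈ 5.42 mm/hr; total ≈ 46 mm

Column moisture flux per unit crosswind length is F = V × PW.
Inflow: F_in = 15.3 × 43.6 = 667.08 mm·m/s
Outflow: F_out = 11.5 × 20.3 = 233.45 mm·m/s
Steady-state rate R = (F_in − F_out)/L = (667.08 − 233.45) / 288000 m = 1.506e-03 mm/s.
R = 1.506e-03 × 3600 = 5.42 mm/hr.
Over 8.4 h: total = 5.42 × 8.4 = 45.528 ≈ 46 mm.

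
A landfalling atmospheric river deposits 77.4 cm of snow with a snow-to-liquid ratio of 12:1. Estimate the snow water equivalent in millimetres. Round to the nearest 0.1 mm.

SWE ≈ 64.5 mm

SWE = snow depth / ratio = 77.4 cm / 12 = 6.450 cm = 64.5 mm.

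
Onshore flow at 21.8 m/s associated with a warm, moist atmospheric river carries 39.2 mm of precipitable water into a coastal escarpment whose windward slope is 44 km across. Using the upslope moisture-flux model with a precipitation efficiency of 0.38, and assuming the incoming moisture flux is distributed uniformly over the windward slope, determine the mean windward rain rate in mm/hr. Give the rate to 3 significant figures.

R ≈ 26.6 mm/hr

Incoming column moisture flux per unit ridge length: F = V × PW = 21.8 × 39.2 = 854.56 mm·m/s.
Spread over the 44 km slope with efficiency ε = 0.38: R = ε·F/W = 0.38 × 854.56 / 44000 m = 7.380e-03 mm/s.
R = 7.380e-03 × 3600 = 26.6 mm/hr.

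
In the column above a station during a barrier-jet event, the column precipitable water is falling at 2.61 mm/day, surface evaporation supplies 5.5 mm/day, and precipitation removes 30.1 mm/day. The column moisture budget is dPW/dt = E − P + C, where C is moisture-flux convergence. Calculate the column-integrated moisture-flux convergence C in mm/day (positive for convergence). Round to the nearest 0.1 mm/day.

C ≈ 22.0 mm/day

dPW/dt = -2.61 mm/day.
C = dPW/dt − E + P = (-2.61) − 5.5 + 30.1 = 22.0 mm/day.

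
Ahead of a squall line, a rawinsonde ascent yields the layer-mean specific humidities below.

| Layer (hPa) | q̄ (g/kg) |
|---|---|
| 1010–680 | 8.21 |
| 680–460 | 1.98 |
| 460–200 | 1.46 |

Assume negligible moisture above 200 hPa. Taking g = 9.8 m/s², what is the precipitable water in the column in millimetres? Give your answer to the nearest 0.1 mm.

PW ≈ 36.0 mm

Precipitable water is the column-integrated vapour mass per unit area: PW = (1/g) Σ q̄ Δp, with q in kg/kg and Δp in Pa (1 kg/m² of water = 1 mm).
Layer 1010–680 hPa: Δp = 330 hPa = 33000 Pa, q̄ = 0.00821 kg/kg → 0.00821 × 33000 / 9.8 = 27.65 mm
Layer 680–460 hPa: Δp = 220 hPa = 22000 Pa, q̄ = 0.00198 kg/kg → 0.00198 × 22000 / 9.8 = 4.44 mm
Layer 460–200 hPa: Δp = 260 hPa = 26000 Pa, q̄ = 0.00146 kg/kg → 0.00146 × 26000 / 9.8 = 3.87 mm
PW = 27.65 + 4.44 + 3.87 = 35.96 ≈ 36.0 mm.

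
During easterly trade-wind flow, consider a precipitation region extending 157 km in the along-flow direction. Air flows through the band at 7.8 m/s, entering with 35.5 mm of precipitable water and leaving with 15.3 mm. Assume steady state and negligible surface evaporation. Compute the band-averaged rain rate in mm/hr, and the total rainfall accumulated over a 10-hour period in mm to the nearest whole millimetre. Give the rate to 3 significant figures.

R ≈ 3.61 mm/hr; total ≈ 36 mm

Column moisture flux per unit crosswind length is F = V × PW.
Inflow: F_in = 7.8 × 35.5 = 276.9 mm·m/s
Outflow: F_out = 7.8 × 15.3 = 119.34 mm·m/s
Steady-state rate R = (F_in − F_out)/L = (276.9 − 119.34) / 157000 m = 1.004e-03 mm/s.
R = 1.004e-03 × 3600 = 3.61 mm/hr.
Over 10 h: total = 3.61 × 10 = 36.1 ≈ 36 mm.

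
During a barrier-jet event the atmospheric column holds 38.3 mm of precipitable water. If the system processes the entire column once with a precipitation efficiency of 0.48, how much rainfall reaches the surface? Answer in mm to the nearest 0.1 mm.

Rainfall = ε × PW = 0.48 × 38.3 = 18.4 mm.

rainfall ≈ 18.4 mm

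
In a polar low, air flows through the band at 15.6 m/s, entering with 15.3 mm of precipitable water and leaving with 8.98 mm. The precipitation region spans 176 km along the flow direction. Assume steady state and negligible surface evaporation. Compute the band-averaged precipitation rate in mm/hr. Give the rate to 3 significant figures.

Column moisture flux per unit crosswind length is F = V × PW.
Inflow: F_in = 15.6 × 15.3 = 238.68 mm·m/s
Outflow: F_out = 15.6 × 8.98 = 140.088 mm·m/s
Steady-state rate R = (F_in − F_out)/L = (238.68 − 140.088) / 176000 m = 5.602e-04 mm/s.
R = 5.602e-04 × 3600 = 2.02 mm/hr.

R ≈ 2.02 mm/hr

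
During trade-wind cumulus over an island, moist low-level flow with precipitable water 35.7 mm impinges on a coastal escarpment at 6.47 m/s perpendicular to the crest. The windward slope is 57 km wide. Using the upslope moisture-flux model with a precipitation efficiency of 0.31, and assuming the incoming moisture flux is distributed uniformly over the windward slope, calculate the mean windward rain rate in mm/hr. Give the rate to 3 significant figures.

R ≈ 4.52 mm/hr

Incoming column moisture flux per unit ridge length: F = V × PW = 6.47 × 35.7 = 230.979 mm·m/s.
Spread over the 57 km slope with efficiency ε = 0.31: R = ε·F/W = 0.31 × 230.979 / 57000 m = 1.256e-03 mm/s.
R = 1.256e-03 × 3600 = 4.52 mm/hr.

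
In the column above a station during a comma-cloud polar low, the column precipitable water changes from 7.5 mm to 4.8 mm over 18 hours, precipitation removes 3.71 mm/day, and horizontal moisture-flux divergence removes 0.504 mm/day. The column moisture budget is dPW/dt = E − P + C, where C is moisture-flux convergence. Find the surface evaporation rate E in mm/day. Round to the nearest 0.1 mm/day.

E ≈ 0.6 mm/day

dPW/dt = (4.8 − 7.5) mm / (18/24 day) = -3.600 mm/day.
E = dPW/dt + P − C = (-3.600) + 3.71 − (-0.504) = 0.6 mm/day.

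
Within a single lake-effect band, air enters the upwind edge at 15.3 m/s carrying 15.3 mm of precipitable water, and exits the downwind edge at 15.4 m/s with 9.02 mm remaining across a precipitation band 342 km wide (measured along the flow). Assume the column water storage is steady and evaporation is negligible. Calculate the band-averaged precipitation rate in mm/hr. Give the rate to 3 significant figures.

Column moisture flux per unit crosswind length is F = V × PW.
Inflow: F_in = 15.3 × 15.3 = 234.09 mm·m/s
Outflow: F_out = 15.4 × 9.02 = 138.908 mm·m/s
Steady-state rate R = (F_in − F_out)/L = (234.09 − 138.908) / 342000 m = 2.783e-04 mm/s.
R = 2.783e-04 × 3600 = 1.00 mm/hr.

R ≈ 1.00 mm/hr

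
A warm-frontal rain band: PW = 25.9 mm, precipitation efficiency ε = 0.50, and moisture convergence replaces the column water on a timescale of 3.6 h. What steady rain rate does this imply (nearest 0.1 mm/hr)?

R ≈ 3.6 mm/hr

Each overturning extracts ε × PW = 0.50 × 25.9 = 12.95 mm.
Rate = ε·PW / τ = 12.95 / 3.6 h = 3.6 mm/hr.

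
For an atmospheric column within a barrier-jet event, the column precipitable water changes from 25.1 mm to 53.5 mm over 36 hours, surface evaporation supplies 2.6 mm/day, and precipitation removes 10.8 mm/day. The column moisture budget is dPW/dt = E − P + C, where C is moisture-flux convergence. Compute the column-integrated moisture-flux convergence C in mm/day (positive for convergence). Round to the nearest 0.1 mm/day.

dPW/dt = (53.5 − 25.1) mm / (36/24 day) = +18.933 mm/day.
C = dPW/dt − E + P = (+18.933) − 2.6 + 10.8 = 27.1 mm/day.

C ≈ 27.1 mm/day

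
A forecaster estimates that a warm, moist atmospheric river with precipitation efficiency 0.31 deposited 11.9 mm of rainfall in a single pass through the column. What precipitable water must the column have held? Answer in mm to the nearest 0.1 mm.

PW = rainfall / ε = 11.9 / 0.31 = 38.4 mm.

PW ≈ 38.4 mm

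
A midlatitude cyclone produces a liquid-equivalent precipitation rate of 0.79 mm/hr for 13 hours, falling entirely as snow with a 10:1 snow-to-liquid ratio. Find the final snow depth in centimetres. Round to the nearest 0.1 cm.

snow depth ≈ 10.3 cm

Liquid-equivalent depth = 0.79 × 13 = 10.27 mm.
Snow depth = 10.27 mm × 10 = 102.7 mm = 10.3 cm.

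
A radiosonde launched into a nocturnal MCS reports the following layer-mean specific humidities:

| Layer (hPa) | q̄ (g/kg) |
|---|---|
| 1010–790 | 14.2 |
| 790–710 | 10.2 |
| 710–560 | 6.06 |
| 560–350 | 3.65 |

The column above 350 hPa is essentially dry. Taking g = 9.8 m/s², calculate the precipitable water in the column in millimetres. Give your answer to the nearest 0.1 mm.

Precipitable water is the column-integrated vapour mass per unit area: PW = (1/g) Σ q̄ Δp, with q in kg/kg and Δp in Pa (1 kg/m² of water = 1 mm).
Layer 1010–790 hPa: Δp = 220 hPa = 22000 Pa, q̄ = 0.0142 kg/kg → 0.0142 × 22000 / 9.8 = 31.88 mm
Layer 790–710 hPa: Δp = 80 hPa = 8000 Pa, q̄ = 0.0102 kg/kg → 0.0102 × 8000 / 9.8 = 8.33 mm
Layer 710–560 hPa: Δp = 150 hPa = 15000 Pa, q̄ = 0.00606 kg/kg → 0.00606 × 15000 / 9.8 = 9.28 mm
Layer 560–350 hPa: Δp = 210 hPa = 21000 Pa, q̄ = 0.00365 kg/kg → 0.00365 × 21000 / 9.8 = 7.82 mm
PW = 31.88 + 8.33 + 9.28 + 7.82 = 57.31 ≈ 57.3 mm.

PW ≈ 57.3 mm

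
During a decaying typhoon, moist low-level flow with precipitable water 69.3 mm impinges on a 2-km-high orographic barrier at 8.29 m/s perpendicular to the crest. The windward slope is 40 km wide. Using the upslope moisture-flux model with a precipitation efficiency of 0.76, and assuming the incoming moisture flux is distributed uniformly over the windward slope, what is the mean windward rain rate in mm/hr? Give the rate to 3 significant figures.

R ≈ 39.3 mm/hr

Incoming column moisture flux per unit ridge length: F = V × PW = 8.29 × 69.3 = 574.497 mm·m/s.
Spread over the 40 km slope with efficiency ε = 0.76: R = ε·F/W = 0.76 × 574.497 / 40000 m = 1.092e-02 mm/s.
R = 1.092e-02 × 3600 = 39.3 mm/hr.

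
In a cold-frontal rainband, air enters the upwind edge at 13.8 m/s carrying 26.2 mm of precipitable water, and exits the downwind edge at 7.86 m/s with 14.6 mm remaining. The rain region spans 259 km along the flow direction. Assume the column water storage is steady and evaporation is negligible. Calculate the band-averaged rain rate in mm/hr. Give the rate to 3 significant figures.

Column moisture flux per unit crosswind length is F = V × PW.
Inflow: F_in = 13.8 × 26.2 = 361.56 mm·m/s
Outflow: F_out = 7.86 × 14.6 = 114.756 mm·m/s
Steady-state rate R = (F_in − F_out)/L = (361.56 − 114.756) / 259000 m = 9.529e-04 mm/s.
R = 9.529e-04 × 3600 = 3.43 mm/hr.

R ≈ 3.43 mm/hr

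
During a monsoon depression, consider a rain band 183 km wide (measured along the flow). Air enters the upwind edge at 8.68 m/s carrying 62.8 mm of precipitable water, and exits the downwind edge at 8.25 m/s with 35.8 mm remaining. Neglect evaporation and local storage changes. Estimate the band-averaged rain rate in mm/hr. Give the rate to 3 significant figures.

Column moisture flux per unit crosswind length is F = V × PW.
Inflow: F_in = 8.68 × 62.8 = 545.104 mm·m/s
Outflow: F_out = 8.25 × 35.8 = 295.35 mm·m/s
Steady-state rate R = (F_in − F_out)/L = (545.104 − 295.35) / 183000 m = 1.365e-03 mm/s.
R = 1.365e-03 × 3600 = 4.91 mm/hr.

R ≈ 4.91 mm/hr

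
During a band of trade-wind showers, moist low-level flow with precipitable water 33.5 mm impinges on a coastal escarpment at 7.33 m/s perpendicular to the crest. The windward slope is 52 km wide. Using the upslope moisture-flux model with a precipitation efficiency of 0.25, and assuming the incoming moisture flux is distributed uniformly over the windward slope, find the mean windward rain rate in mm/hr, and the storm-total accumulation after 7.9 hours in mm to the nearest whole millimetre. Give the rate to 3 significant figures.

Incoming column moisture flux per unit ridge length: F = V × PW = 7.33 × 33.5 = 245.555 mm·m/s.
Spread over the 52 km slope with efficiency ε = 0.25: R = ε·F/W = 0.25 × 245.555 / 52000 m = 1.181e-03 mm/s.
R = 1.181e-03 × 3600 = 4.25 mm/hr.
Over 7.9 h: total = 4.25 × 7.9 = 33.575 ≈ 34 mm.

R ≈ 4.25 mm/hr; total ≈ 34 mm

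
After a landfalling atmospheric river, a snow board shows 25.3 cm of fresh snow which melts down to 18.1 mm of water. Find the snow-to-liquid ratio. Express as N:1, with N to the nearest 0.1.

ratio ≈ 14.0

Ratio = snow depth / SWE = 253 mm / 18.1 mm = 14.0, i.e. 14.0:1.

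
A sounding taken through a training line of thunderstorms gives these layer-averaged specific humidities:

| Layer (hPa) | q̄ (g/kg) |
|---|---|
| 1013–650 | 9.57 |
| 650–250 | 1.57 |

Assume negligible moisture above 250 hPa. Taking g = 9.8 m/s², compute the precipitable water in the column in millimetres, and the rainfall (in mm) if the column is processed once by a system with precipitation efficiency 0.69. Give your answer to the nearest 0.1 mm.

Precipitable water is the column-integrated vapour mass per unit area: PW = (1/g) Σ q̄ Δp, with q in kg/kg and Δp in Pa (1 kg/m² of water = 1 mm).
Layer 1013–650 hPa: Δp = 363 hPa = 36300 Pa, q̄ = 0.00957 kg/kg → 0.00957 × 36300 / 9.8 = 35.45 mm
Layer 650–250 hPa: Δp = 400 hPa = 40000 Pa, q̄ = 0.00157 kg/kg → 0.00157 × 40000 / 9.8 = 6.41 mm
PW = 35.45 + 6.41 = 41.86 ≈ 41.9 mm.
Rainfall = ε × PW = 0.69 × 41.9 = 28.9 mm.

PW ≈ 41.9 mm; rainfall ≈ 28.9 mm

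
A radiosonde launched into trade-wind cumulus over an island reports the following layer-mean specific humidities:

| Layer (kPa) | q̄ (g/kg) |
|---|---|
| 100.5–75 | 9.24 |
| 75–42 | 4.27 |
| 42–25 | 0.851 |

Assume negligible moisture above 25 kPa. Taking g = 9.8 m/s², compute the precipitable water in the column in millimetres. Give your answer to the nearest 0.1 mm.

Precipitable water is the column-integrated vapour mass per unit area: PW = (1/g) Σ q̄ Δp, with q in kg/kg and Δp in Pa (1 kg/m² of water = 1 mm).
Layer 100.5–75 kPa: Δp = 255 hPa = 25500 Pa, q̄ = 0.00924 kg/kg → 0.00924 × 25500 / 9.8 = 24.04 mm
Layer 75–42 kPa: Δp = 330 hPa = 33000 Pa, q̄ = 0.00427 kg/kg → 0.00427 × 33000 / 9.8 = 14.38 mm
Layer 42–25 kPa: Δp = 170 hPa = 17000 Pa, q̄ = 0.000851 kg/kg → 0.000851 × 17000 / 9.8 = 1.48 mm
PW = 24.04 + 14.38 + 1.48 = 39.90 ≈ 39.9 mm.

PW ≈ 39.9 mm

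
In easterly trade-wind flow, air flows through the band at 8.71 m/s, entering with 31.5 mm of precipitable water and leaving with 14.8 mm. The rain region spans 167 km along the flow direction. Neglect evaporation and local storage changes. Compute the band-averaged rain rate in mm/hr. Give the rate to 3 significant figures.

R ≈ 3.14 mm/hr

Column moisture flux per unit crosswind length is F = V × PW.
Inflow: F_in = 8.71 × 31.5 = 274.365 mm·m/s
Outflow: F_out = 8.71 × 14.8 = 128.908 mm·m/s
Steady-state rate R = (F_in − F_out)/L = (274.365 − 128.908) / 167000 m = 8.710e-04 mm/s.
R = 8.710e-04 × 3600 = 3.14 mm/hr.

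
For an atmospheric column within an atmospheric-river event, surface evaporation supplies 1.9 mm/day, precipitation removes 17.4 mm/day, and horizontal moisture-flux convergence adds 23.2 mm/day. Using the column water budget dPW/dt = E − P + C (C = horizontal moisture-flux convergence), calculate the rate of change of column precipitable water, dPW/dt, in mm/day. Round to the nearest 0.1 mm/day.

dPW/dt = E − P + C = 1.9 − 17.4 + (23.2) = 7.7 mm/day.

dPW/dt ≈ 7.7 mm/day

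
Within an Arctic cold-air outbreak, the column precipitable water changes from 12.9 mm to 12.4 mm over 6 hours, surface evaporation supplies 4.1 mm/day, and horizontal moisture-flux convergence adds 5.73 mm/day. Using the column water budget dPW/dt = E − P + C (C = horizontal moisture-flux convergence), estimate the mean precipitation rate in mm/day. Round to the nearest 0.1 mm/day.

P ≈ 11.8 mm/day

dPW/dt = (12.4 − 12.9) mm / (6/24 day) = -2.000 mm/day.
P = E + C − dPW/dt = 4.1 + (5.73) − (-2.000) = 11.8 mm/day.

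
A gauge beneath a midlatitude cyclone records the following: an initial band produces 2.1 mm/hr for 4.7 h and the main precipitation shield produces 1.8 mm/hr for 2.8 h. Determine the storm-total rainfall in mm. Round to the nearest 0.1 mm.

Total = Σ Rᵢ Δtᵢ = 2.1 × 4.7 + 1.8 × 2.8
      = 9.87 + 5.04 = 14.9 mm.

total ≈ 14.9 mm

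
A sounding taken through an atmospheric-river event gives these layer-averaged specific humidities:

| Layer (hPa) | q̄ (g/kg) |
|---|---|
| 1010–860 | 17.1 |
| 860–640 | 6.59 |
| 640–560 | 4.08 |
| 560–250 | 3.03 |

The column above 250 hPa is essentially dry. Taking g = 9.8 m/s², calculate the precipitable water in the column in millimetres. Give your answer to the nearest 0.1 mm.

Precipitable water is the column-integrated vapour mass per unit area: PW = (1/g) Σ q̄ Δp, with q in kg/kg and Δp in Pa (1 kg/m² of water = 1 mm).
Layer 1010–860 hPa: Δp = 150 hPa = 15000 Pa, q̄ = 0.0171 kg/kg → 0.0171 × 15000 / 9.8 = 26.17 mm
Layer 860–640 hPa: Δp = 220 hPa = 22000 Pa, q̄ = 0.00659 kg/kg → 0.00659 × 22000 / 9.8 = 14.79 mm
Layer 640–560 hPa: Δp = 80 hPa = 8000 Pa, q̄ = 0.00408 kg/kg → 0.00408 × 8000 / 9.8 = 3.33 mm
Layer 560–250 hPa: Δp = 310 hPa = 31000 Pa, q̄ = 0.00303 kg/kg → 0.00303 × 31000 / 9.8 = 9.58 mm
PW = 26.17 + 14.79 + 3.33 + 9.58 = 53.87 ≈ 53.9 mm.

PW ≈ 53.9 mm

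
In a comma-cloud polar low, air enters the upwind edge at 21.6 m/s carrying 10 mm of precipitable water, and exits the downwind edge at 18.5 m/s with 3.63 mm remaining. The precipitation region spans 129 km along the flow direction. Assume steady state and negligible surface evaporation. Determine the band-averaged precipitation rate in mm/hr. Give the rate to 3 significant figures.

Column moisture flux per unit crosswind length is F = V × PW.
Inflow: F_in = 21.6 × 10 = 216 mm·m/s
Outflow: F_out = 18.5 × 3.63 = 67.155 mm·m/s
Steady-state rate R = (F_in − F_out)/L = (216 − 67.155) / 129000 m = 1.154e-03 mm/s.
R = 1.154e-03 × 3600 = 4.15 mm/hr.

R ≈ 4.15 mm/hr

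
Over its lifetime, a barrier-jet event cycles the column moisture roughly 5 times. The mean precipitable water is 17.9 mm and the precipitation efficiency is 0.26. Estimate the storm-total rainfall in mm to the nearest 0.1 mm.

Each cycle deposits ε × PW = 0.26 × 17.9 = 4.654 mm.
Over 5 cycles: 5 × 4.654 = 23.3 mm.

rainfall ≈ 23.3 mm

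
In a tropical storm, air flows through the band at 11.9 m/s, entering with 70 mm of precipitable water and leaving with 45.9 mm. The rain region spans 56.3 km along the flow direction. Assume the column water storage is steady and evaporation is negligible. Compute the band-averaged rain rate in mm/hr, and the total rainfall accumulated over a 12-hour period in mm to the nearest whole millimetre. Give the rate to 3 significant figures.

R ≈ 18.3 mm/hr; total ≈ 220 mm

Column moisture flux per unit crosswind length is F = V × PW.
Inflow: F_in = 11.9 × 70 = 833 mm·m/s
Outflow: F_out = 11.9 × 45.9 = 546.21 mm·m/s
Steady-state rate R = (F_in − F_out)/L = (833 − 546.21) / 56300 m = 5.094e-03 mm/s.
R = 5.094e-03 × 3600 = 18.3 mm/hr.
Over 12 h: total = 18.3 × 12 = 219.6 ≈ 220 mm.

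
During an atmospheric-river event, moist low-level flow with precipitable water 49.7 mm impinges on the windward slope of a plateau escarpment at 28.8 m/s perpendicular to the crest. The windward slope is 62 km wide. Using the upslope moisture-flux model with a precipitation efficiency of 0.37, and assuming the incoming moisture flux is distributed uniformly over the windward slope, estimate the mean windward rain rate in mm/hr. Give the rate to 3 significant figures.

R ≈ 30.8 mm/hr

Incoming column moisture flux per unit ridge length: F = V × PW = 28.8 × 49.7 = 1431.36 mm·m/s.
Spread over the 62 km slope with efficiency ε = 0.37: R = ε·F/W = 0.37 × 1431.36 / 62000 m = 8.542e-03 mm/s.
R = 8.542e-03 × 3600 = 30.8 mm/hr.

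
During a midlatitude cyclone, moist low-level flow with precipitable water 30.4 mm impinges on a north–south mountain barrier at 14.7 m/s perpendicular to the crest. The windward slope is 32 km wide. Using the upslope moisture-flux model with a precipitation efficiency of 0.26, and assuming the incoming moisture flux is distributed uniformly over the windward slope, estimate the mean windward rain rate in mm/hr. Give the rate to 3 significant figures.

R ≈ 13.1 mm/hr

Incoming column moisture flux per unit ridge length: F = V × PW = 14.7 × 30.4 = 446.88 mm·m/s.
Spread over the 32 km slope with efficiency ε = 0.26: R = ε·F/W = 0.26 × 446.88 / 32000 m = 3.631e-03 mm/s.
R = 3.631e-03 × 3600 = 13.1 mm/hr.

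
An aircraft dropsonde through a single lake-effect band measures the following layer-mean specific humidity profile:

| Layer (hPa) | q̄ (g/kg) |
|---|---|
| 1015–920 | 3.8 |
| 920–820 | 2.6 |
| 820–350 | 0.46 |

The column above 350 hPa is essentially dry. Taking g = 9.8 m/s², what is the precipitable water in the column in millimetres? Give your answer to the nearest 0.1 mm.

PW ≈ 8.5 mm

Precipitable water is the column-integrated vapour mass per unit area: PW = (1/g) Σ q̄ Δp, with q in kg/kg and Δp in Pa (1 kg/m² of water = 1 mm).
Layer 1015–920 hPa: Δp = 95 hPa = 9500 Pa, q̄ = 0.0038 kg/kg → 0.0038 × 9500 / 9.8 = 3.68 mm
Layer 920–820 hPa: Δp = 100 hPa = 10000 Pa, q̄ = 0.0026 kg/kg → 0.0026 × 10000 / 9.8 = 2.65 mm
Layer 820–350 hPa: Δp = 470 hPa = 47000 Pa, q̄ = 0.00046 kg/kg → 0.00046 × 47000 / 9.8 = 2.21 mm
PW = 3.68 + 2.65 + 2.21 = 8.54 ≈ 8.5 mm.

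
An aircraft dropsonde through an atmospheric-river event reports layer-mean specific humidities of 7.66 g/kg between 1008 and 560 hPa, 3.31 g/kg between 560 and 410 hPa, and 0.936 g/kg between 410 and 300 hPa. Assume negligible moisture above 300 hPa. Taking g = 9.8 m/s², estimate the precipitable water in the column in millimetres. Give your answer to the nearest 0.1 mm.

Precipitable water is the column-integrated vapour mass per unit area: PW = (1/g) Σ q̄ Δp, with q in kg/kg and Δp in Pa (1 kg/m² of water = 1 mm).
Layer 1008–560 hPa: Δp = 448 hPa = 44800 Pa, q̄ = 0.00766 kg/kg → 0.00766 × 44800 / 9.8 = 35.02 mm
Layer 560–410 hPa: Δp = 150 hPa = 15000 Pa, q̄ = 0.00331 kg/kg → 0.00331 × 15000 / 9.8 = 5.07 mm
Layer 410–300 hPa: Δp = 110 hPa = 11000 Pa, q̄ = 0.000936 kg/kg → 0.000936 × 11000 / 9.8 = 1.05 mm
PW = 35.02 + 5.07 + 1.05 = 41.14 ≈ 41.1 mm.

PW ≈ 41.1 mm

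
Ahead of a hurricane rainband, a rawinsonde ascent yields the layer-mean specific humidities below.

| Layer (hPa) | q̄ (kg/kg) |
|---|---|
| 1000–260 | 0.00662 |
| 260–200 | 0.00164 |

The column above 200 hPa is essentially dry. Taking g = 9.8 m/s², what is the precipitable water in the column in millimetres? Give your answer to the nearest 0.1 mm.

Precipitable water is the column-integrated vapour mass per unit area: PW = (1/g) Σ q̄ Δp, with q in kg/kg and Δp in Pa (1 kg/m² of water = 1 mm).
Layer 1000–260 hPa: Δp = 740 hPa = 74000 Pa, q̄ = 0.00662 kg/kg → 0.00662 × 74000 / 9.8 = 49.99 mm
Layer 260–200 hPa: Δp = 60 hPa = 6000 Pa, q̄ = 0.00164 kg/kg → 0.00164 × 6000 / 9.8 = 1.00 mm
PW = 49.99 + 1.00 = 50.99 ≈ 51.0 mm.

PW ≈ 51.0 mm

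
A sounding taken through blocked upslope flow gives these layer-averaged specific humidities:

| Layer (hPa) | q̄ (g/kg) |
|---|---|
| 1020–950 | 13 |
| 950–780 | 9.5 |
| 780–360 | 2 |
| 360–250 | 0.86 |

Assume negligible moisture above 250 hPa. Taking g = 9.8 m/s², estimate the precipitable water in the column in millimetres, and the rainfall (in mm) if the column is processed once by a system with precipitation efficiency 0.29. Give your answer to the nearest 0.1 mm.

PW ≈ 35.3 mm; rainfall ≈ 10.2 mm

Precipitable water is the column-integrated vapour mass per unit area: PW = (1/g) Σ q̄ Δp, with q in kg/kg and Δp in Pa (1 kg/m² of water = 1 mm).
Layer 1020–950 hPa: Δp = 70 hPa = 7000 Pa, q̄ = 0.013 kg/kg → 0.013 × 7000 / 9.8 = 9.29 mm
Layer 950–780 hPa: Δp = 170 hPa = 17000 Pa, q̄ = 0.0095 kg/kg → 0.0095 × 17000 / 9.8 = 16.48 mm
Layer 780–360 hPa: Δp = 420 hPa = 42000 Pa, q̄ = 0.002 kg/kg → 0.002 × 42000 / 9.8 = 8.57 mm
Layer 360–250 hPa: Δp = 110 hPa = 11000 Pa, q̄ = 0.00086 kg/kg → 0.00086 × 11000 / 9.8 = 0.97 mm
PW = 9.29 + 16.48 + 8.57 + 0.97 = 35.31 ≈ 35.3 mm.
Rainfall = ε × PW = 0.29 × 35.3 = 10.2 mm.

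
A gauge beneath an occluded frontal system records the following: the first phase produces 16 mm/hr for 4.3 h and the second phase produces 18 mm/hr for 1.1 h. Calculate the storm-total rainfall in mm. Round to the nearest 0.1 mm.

Total = Σ Rᵢ Δtᵢ = 16 × 4.3 + 18 × 1.1
      = 68.8 + 19.8 = 88.6 mm.

total ≈ 88.6 mm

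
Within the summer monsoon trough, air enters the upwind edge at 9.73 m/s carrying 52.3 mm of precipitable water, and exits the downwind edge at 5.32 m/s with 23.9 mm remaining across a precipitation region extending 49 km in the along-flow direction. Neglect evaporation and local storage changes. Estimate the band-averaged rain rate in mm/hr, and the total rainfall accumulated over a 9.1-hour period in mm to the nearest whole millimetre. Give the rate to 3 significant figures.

R ≈ 28.0 mm/hr; total ≈ 255 mm

Column moisture flux per unit crosswind length is F = V × PW.
Inflow: F_in = 9.73 × 52.3 = 508.879 mm·m/s
Outflow: F_out = 5.32 × 23.9 = 127.148 mm·m/s
Steady-state rate R = (F_in − F_out)/L = (508.879 − 127.148) / 49000 m = 7.790e-03 mm/s.
R = 7.790e-03 × 3600 = 28.0 mm/hr.
Over 9.1 h: total = 28.0 × 9.1 = 254.8 ≈ 255 mm.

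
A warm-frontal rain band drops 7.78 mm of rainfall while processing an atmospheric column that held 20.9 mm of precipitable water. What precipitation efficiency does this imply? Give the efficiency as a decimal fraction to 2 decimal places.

ε ≈ 0.37

ε = rainfall / PW = 7.78 / 20.9 = 0.37.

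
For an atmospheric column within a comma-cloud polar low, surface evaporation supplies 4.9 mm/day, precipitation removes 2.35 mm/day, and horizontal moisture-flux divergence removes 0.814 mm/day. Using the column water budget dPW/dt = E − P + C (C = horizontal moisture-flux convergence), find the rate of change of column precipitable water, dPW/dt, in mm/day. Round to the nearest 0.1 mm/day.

dPW/dt ≈ 1.7 mm/day

dPW/dt = E − P + C = 4.9 − 2.35 + (-0.814) = 1.7 mm/day.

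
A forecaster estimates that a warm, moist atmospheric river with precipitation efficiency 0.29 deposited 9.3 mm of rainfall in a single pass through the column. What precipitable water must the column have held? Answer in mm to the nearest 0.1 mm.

PW ≈ 32.1 mm

PW = rainfall / ε = 9.3 / 0.29 = 32.1 mm.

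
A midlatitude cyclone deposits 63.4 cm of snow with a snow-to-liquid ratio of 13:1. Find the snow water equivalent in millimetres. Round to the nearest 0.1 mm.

SWE ≈ 48.8 mm

SWE = snow depth / ratio = 63.4 cm / 13 = 4.877 cm = 48.8 mm.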